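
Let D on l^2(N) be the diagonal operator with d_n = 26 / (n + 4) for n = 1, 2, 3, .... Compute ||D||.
||D|| = 26/5 (attained at n = 1)

For D diagonal, ||D|| = sup_n |d_n| = sup_n 26/(n + 4). This is positive and strictly decreasing in n, so the supremum is attained at n = 1: d_1 = 26/(1 + 4) = 26/5. Hence ||D|| = 26/5.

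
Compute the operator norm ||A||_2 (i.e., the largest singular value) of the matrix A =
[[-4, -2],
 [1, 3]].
||A||_2 = sqrt((30 + sqrt(500))/2) ≈ 5.1167 (= sqrt(largest eigenvalue of A^T A))

||A||_2 = sigma_max(A) = sqrt(lambda_max(A^T A)). Form the symmetric matrix M = A^T A =
[[17, 11],
 [11, 13]].
Its characteristic polynomial (trace, determinant of M give the coefficients) is
  p(λ) = det(λ I - M) = λ^2 - 30λ + 100.
For λ^2 - 30λ + 100 the discriminant is 500. It is nonnegative but not a perfect square, so the roots are real and irrational: λ = (30 ± sqrt(500))/2 ≈ 26.1803, 3.8197.
So the eigenvalues of A^T A are ≈ 3.8197, 26.1803 (all ≥ 0, as they must be for A^T A). The largest is λ_max = (30 + sqrt(500))/2 ≈ 26.1803, hence ||A||_2 = sqrt(λ_max) = sqrt((30 + sqrt(500))/2) ≈ 5.1167.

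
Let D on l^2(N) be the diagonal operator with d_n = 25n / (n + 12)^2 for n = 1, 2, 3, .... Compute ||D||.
||D|| = 25/48 (attained at n = 12)

For D diagonal, ||D|| = sup_n |d_n|. Treat f(x) = 25x / (x + 12)^2 for real x > 0. By the quotient rule, f'(x) = 25(12 - x)/(x + 12)^3, which is positive for x < 12 and negative for x > 12. So f has a unique maximum at x = 12, and since 12 is a positive integer, the supremum over n ≥ 1 is attained at n = 12: d_12 = 25·12/(12 + 12)^2 = 25·12/576 = 25/48. Hence ||D|| = 25/48.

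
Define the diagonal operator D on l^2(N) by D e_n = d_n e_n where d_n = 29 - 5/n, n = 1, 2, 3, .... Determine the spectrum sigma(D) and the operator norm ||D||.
sigma(D) = {29 - 5/n : n ≥ 1} ∪ {29}; ||D|| = 29

A bounded diagonal operator on l^2 with diagonal entries d_n has spectrum equal to the closure of {d_n : n ≥ 1}: every d_n is an eigenvalue (with eigenvector e_n), so {d_n} ⊂ sigma(D); the spectrum is closed, so its closure is too; and for lambda not in the closure, (D - lambda I) has bounded inverse (the diagonal entries 1/(d_n - lambda) are bounded). For our sequence d_n = 29 - 5/n, n = 1, 2, 3, ...:
  - {d_n} = {29 - 5/n : n ≥ 1}; the only limit point is 29
  - closure = {29 - 5/n : n ≥ 1} ∪ {29}
For the norm: a diagonal operator has ||D|| = sup_n |d_n|. Here d_n = 29 - 5/n increases monotonically from d_1 = 24 toward 29, with all terms in [24, 29); so sup_n |d_n| = 29 (the supremum is the limit, not attained). So ||D|| = 29.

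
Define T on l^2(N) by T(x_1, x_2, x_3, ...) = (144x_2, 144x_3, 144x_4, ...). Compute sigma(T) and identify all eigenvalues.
sigma(T) = closed disk {z in C : |z| ≤ 144}; sigma_p(T) = open disk {z in C : |z| < 144}

Note T = 144·V where V is the unit left shift (V x)_k = x_{k+1}; so sigma(T) = 144·sigma(V) and ||T|| = 144||V||. ||T x||^2 = 20736sum_{k≥2} |x_k|^2 ≤ 20736||x||^2, with equality on {x : x_1 = 0}, so ||T|| = 144. For any lambda with |lambda| < 144, set r = lambda/144 (|r| < 1); the vector x = (1, r, r^2, ...) is in l^2 and satisfies T x = 144(r, r^2, ...) = lambda x, so lambda is an eigenvalue. On the boundary |lambda| = 144 the geometric series diverges, so no l^2 eigenvector exists, but these lambda lie in the approximate point spectrum. Hence sigma(T) is the closed disk of radius 144 and sigma_p(T) is the open disk.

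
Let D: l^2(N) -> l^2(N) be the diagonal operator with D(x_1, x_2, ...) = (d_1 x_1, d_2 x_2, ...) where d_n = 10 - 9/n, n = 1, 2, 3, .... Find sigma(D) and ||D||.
sigma(D) = {10 - 9/n : n ≥ 1} ∪ {10}; ||D|| = 10

A bounded diagonal operator on l^2 with diagonal entries d_n has spectrum equal to the closure of {d_n : n ≥ 1}: every d_n is an eigenvalue (with eigenvector e_n), so {d_n} ⊂ sigma(D); the spectrum is closed, so its closure is too; and for lambda not in the closure, (D - lambda I) has bounded inverse (the diagonal entries 1/(d_n - lambda) are bounded). For our sequence d_n = 10 - 9/n, n = 1, 2, 3, ...:
  - {d_n} = {10 - 9/n : n ≥ 1}; the only limit point is 10
  - closure = {10 - 9/n : n ≥ 1} ∪ {10}
For the norm: a diagonal operator has ||D|| = sup_n |d_n|. Here d_n = 10 - 9/n increases monotonically from d_1 = 1 toward 10, with all terms in [1, 10); so sup_n |d_n| = 10 (the supremum is the limit, not attained). So ||D|| = 10.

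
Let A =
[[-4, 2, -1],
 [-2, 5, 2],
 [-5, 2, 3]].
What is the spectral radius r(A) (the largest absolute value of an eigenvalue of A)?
r(A) ≈ 5.6009

The eigenvalues of A are the roots of its characteristic polynomial. With M = A (coefficients from the trace, the sum of principal 2x2 minors, and det A):
  p(λ) = det(λ I - M) = λ^3 - 4λ^2 - 22λ + 73.
No integer candidate from the rational root theorem (±divisors of 73) is a root, so the roots are irrational. The cubic discriminant is Δ = 40773 > 0, so there are three distinct real roots. p(-5) = -42 and p(-4) = 33 have opposite signs, so a root lies in (-5, -4); Newton's method refines it to λ ≈ -4.4983. p(2) = 21 and p(3) = -2 have opposite signs, so a root lies in (2, 3); Newton's method refines it to λ ≈ 2.8974. p(5) = -12 and p(6) = 13 have opposite signs, so a root lies in (5, 6); Newton's method refines it to λ ≈ 5.6009. Check (Vieta): the three roots sum to 4, matching tr M = 4.
Thus the eigenvalues (to 4 decimals) are -4.4983 (modulus 4.4983); 2.8974 (modulus 2.8974); 5.6009 (modulus 5.6009). The spectral radius is the largest modulus: r(A) ≈ 5.6009. (Cross-check: r(A) ≤ ||A||_2 ≈ 8.6346; equality holds whenever A is normal, though it can also hold for some non-normal A.)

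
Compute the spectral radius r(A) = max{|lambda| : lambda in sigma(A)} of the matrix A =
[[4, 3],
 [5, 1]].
r(A) = (5 + sqrt(69))/2 ≈ 6.6533

The eigenvalues of A are the roots of its characteristic polynomial. With M = A (coefficients from the trace and determinant):
  p(λ) = det(λ I - M) = λ^2 - 5λ - 11.
For λ^2 - 5λ - 11 the discriminant is 69. It is nonnegative but not a perfect square, so the roots are real and irrational: λ = (5 ± sqrt(69))/2 ≈ 6.6533, -1.6533.
Thus the eigenvalues (to 4 decimals) are 6.6533 (modulus 6.6533); -1.6533 (modulus 1.6533). The spectral radius is the largest modulus: r(A) = (5 + sqrt(69))/2 ≈ 6.6533. (Cross-check: r(A) ≤ ||A||_2 ≈ 6.9646; equality holds whenever A is normal, though it can also hold for some non-normal A.)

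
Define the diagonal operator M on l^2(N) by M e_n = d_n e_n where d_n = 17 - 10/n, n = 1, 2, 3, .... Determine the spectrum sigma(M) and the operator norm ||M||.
sigma(M) = {17 - 10/n : n ≥ 1} ∪ {17}; ||M|| = 17

A bounded diagonal operator on l^2 with diagonal entries d_n has spectrum equal to the closure of {d_n : n ≥ 1}: every d_n is an eigenvalue (with eigenvector e_n), so {d_n} ⊂ sigma(M); the spectrum is closed, so its closure is too; and for lambda not in the closure, (M - lambda I) has bounded inverse (the diagonal entries 1/(d_n - lambda) are bounded). For our sequence d_n = 17 - 10/n, n = 1, 2, 3, ...:
  - {d_n} = {17 - 10/n : n ≥ 1}; the only limit point is 17
  - closure = {17 - 10/n : n ≥ 1} ∪ {17}
For the norm: a diagonal operator has ||M|| = sup_n |d_n|. Here d_n = 17 - 10/n increases monotonically from d_1 = 7 toward 17, with all terms in [7, 17); so sup_n |d_n| = 17 (the supremum is the limit, not attained). So ||M|| = 17.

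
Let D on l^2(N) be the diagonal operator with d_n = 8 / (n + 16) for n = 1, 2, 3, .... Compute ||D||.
||D|| = 8/17 (attained at n = 1)

For D diagonal, ||D|| = sup_n |d_n| = sup_n 8/(n + 16). This is positive and strictly decreasing in n, so the supremum is attained at n = 1: d_1 = 8/(1 + 16) = 8/17. Hence ||D|| = 8/17.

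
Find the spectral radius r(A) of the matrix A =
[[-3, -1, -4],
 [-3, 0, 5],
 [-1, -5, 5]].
r(A) ≈ 5.6774

The eigenvalues of A are the roots of its characteristic polynomial. With M = A (coefficients from the trace, the sum of principal 2x2 minors, and det A):
  p(λ) = det(λ I - M) = λ^3 - 2λ^2 + 3λ + 145.
No integer candidate from the rational root theorem (±divisors of 145) is a root, so the roots are irrational. The cubic discriminant is Δ = -578767 < 0, so there is one real root and a complex-conjugate pair. p(-5) = -45 and p(-4) = 37 have opposite signs, so a root lies in (-5, -4); Newton's method refines it to λ ≈ -4.4985. Dividing out (λ - (-4.4985)) leaves approximately λ^2 - 6.4985λ + 32.2332. For λ^2 - 6.4985λ + 32.2332 the discriminant is -86.7026. It is negative, so the remaining roots are the complex-conjugate pair λ ≈ 3.2492 ± 4.6557i. Their product equals the constant term, so |λ|^2 ≈ 32.2332 and |λ| ≈ 5.6774.
Thus the eigenvalues (to 4 decimals) are -4.4985 (modulus 4.4985); 3.2492 ± 4.6557i (modulus 5.6774). The spectral radius is the largest modulus: r(A) ≈ 5.6774. (Cross-check: r(A) ≤ ||A||_2 ≈ 8.7701; equality holds whenever A is normal, though it can also hold for some non-normal A.)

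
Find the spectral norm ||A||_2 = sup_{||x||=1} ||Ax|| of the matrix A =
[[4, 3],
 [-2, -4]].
||A||_2 = sqrt((45 + sqrt(1625))/2) ≈ 6.5311 (= sqrt(largest eigenvalue of A^T A))

||A||_2 = sigma_max(A) = sqrt(lambda_max(A^T A)). Form the symmetric matrix M = A^T A =
[[20, 20],
 [20, 25]].
Its characteristic polynomial (trace, determinant of M give the coefficients) is
  p(λ) = det(λ I - M) = λ^2 - 45λ + 100.
For λ^2 - 45λ + 100 the discriminant is 1625. It is nonnegative but not a perfect square, so the roots are real and irrational: λ = (45 ± sqrt(1625))/2 ≈ 42.6556, 2.3444.
So the eigenvalues of A^T A are ≈ 2.3444, 42.6556 (all ≥ 0, as they must be for A^T A). The largest is λ_max = (45 + sqrt(1625))/2 ≈ 42.6556, hence ||A||_2 = sqrt(λ_max) = sqrt((45 + sqrt(1625))/2) ≈ 6.5311.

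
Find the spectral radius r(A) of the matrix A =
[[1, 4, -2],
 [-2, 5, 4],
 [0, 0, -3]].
r(A) = sqrt(13) ≈ 3.6056

The eigenvalues of A are the roots of its characteristic polynomial. With M = A (coefficients from the trace, the sum of principal 2x2 minors, and det A):
  p(λ) = det(λ I - M) = λ^3 - 3λ^2 - 5λ + 39.
By the rational root theorem any rational root is an integer divisor of 39. Testing λ = -3: p(-3) = -27 - 27 + 15 + 39 = 0, so λ = -3 is a root. Dividing out (λ + 3) leaves p(λ) = (λ + 3)(λ^2 - 6λ + 13). For λ^2 - 6λ + 13 the discriminant is -16. It is negative, so the roots are the complex-conjugate pair λ = 3 ± (sqrt(16)/2) i ≈ 3 ± 2i. For a conjugate pair the product of the roots equals the constant term, so |λ|^2 = 13 and |λ| = sqrt(13) ≈ 3.6056.
Thus the eigenvalues (to 4 decimals) are 3 ± 2i (modulus 3.6056); -3 (modulus 3). The spectral radius is the largest modulus: r(A) = sqrt(13) ≈ 3.6056. (Cross-check: r(A) ≤ ||A||_2 ≈ 7.1282; equality holds whenever A is normal, though it can also hold for some non-normal A.)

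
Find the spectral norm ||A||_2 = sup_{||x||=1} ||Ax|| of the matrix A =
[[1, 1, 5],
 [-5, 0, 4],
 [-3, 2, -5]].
||A||_2 ≈ 8.1494 (= sqrt(largest eigenvalue of A^T A))

||A||_2 = sigma_max(A) = sqrt(lambda_max(A^T A)). Form the symmetric matrix M = A^T A =
[[35, -5, 0],
 [-5, 5, -5],
 [0, -5, 66]].
Its characteristic polynomial (trace, sum of principal 2x2 minors, determinant of M give the coefficients) is
  p(λ) = det(λ I - M) = λ^3 - 106λ^2 + 2765λ - 9025.
No integer candidate from the rational root theorem (±divisors of 9025) is a root, so the roots are irrational. The cubic discriminant is Δ = 3763185625 > 0, so there are three distinct real roots. p(3) = -1657 and p(4) = 403 have opposite signs, so a root lies in (3, 4); Newton's method refines it to λ ≈ 3.7969. p(35) = 775 and p(36) = -205 have opposite signs, so a root lies in (35, 36); Newton's method refines it to λ ≈ 35.7907. p(66) = -775 and p(67) = 1159 have opposite signs, so a root lies in (66, 67); Newton's method refines it to λ ≈ 66.4124. Check (Vieta): the three roots sum to 106, matching tr M = 106.
So the eigenvalues of A^T A are ≈ 3.7969, 35.7907, 66.4124 (all ≥ 0, as they must be for A^T A). The largest is λ_max ≈ 66.4124, hence ||A||_2 = sqrt(λ_max) ≈ 8.1494.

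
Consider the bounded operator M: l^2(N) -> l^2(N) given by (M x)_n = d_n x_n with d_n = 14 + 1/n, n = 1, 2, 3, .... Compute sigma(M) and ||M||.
sigma(M) = {14 + 1/n : n ≥ 1} ∪ {14}; ||M|| = 15

A bounded diagonal operator on l^2 with diagonal entries d_n has spectrum equal to the closure of {d_n : n ≥ 1}: every d_n is an eigenvalue (with eigenvector e_n), so {d_n} ⊂ sigma(M); the spectrum is closed, so its closure is too; and for lambda not in the closure, (M - lambda I) has bounded inverse (the diagonal entries 1/(d_n - lambda) are bounded). For our sequence d_n = 14 + 1/n, n = 1, 2, 3, ...:
  - {d_n} = {14 + 1/n : n ≥ 1}; the only limit point is 14
  - closure = {14 + 1/n : n ≥ 1} ∪ {14}
For the norm: a diagonal operator has ||M|| = sup_n |d_n|. Here d_n = 14 + 1/n is positive and decreasing, so sup_n |d_n| = d_1 = 14 + 1 = 15. So ||M|| = 15.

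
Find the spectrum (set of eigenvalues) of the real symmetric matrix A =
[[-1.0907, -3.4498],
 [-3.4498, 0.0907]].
sigma(A) ≈ {-4, 3}

A is real symmetric, so its spectrum consists of real eigenvalues. Expanding the characteristic polynomial of the displayed matrix gives
  det(λ I - A) = p(λ) = λ^2 + (1)λ + (-12).
Solving p(λ) = 0 yields eigenvalues ≈ -4, 3. (A is shown rounded to 4 decimals, so these recover the underlying integer eigenvalues to within that precision.)
Verification: the trace of A = -1 equals the sum of eigenvalues -1, and det(A) ≈ -12.0000 matches the eigenvalue product -12.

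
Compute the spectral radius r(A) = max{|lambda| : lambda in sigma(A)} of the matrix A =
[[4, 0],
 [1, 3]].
r(A) = 4

The eigenvalues of A are the roots of its characteristic polynomial. With M = A (coefficients from the trace and determinant):
  p(λ) = det(λ I - M) = λ^2 - 7λ + 12.
For λ^2 - 7λ + 12 the discriminant is 1. It is a perfect square (1^2), so the roots are rational: λ = (7 ± 1)/2 = 4, 3.
Thus the eigenvalues (to 4 decimals) are 4 (modulus 4); 3 (modulus 3). The spectral radius is the largest modulus: r(A) = 4. (Cross-check: r(A) ≤ ||A||_2 ≈ 4.2426; equality holds whenever A is normal, though it can also hold for some non-normal A.)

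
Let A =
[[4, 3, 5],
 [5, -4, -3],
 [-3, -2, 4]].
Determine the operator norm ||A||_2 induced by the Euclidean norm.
||A||_2 ≈ 8.0387 (= sqrt(largest eigenvalue of A^T A))

||A||_2 = sigma_max(A) = sqrt(lambda_max(A^T A)). Form the symmetric matrix M = A^T A =
[[50, -2, -7],
 [-2, 29, 19],
 [-7, 19, 50]].
Its characteristic polynomial (trace, sum of principal 2x2 minors, determinant of M give the coefficients) is
  p(λ) = det(λ I - M) = λ^3 - 129λ^2 + 4986λ - 53361.
No integer candidate from the rational root theorem (±divisors of 53361) is a root, so the roots are irrational. The cubic discriminant is Δ = 595735641 > 0, so there are three distinct real roots. p(17) = -967 and p(18) = 423 have opposite signs, so a root lies in (17, 18); Newton's method refines it to λ ≈ 17.6838. p(46) = 367 and p(47) = -157 have opposite signs, so a root lies in (46, 47); Newton's method refines it to λ ≈ 46.6961. p(64) = -497 and p(65) = 329 have opposite signs, so a root lies in (64, 65); Newton's method refines it to λ ≈ 64.6201. Check (Vieta): the three roots sum to 129, matching tr M = 129.
So the eigenvalues of A^T A are ≈ 17.6838, 46.6961, 64.6201 (all ≥ 0, as they must be for A^T A). The largest is λ_max ≈ 64.6201, hence ||A||_2 = sqrt(λ_max) ≈ 8.0387.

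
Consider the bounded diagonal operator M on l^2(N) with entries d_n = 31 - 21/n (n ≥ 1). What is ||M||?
||M|| = 31

For a diagonal operator on l^2 with entries d_n, ||M|| = sup_n |d_n|. Here d_1 = 10, d_2 = 41/2, ..., and d_n = 31 - 21/n increases monotonically toward 31. All terms lie in [10, 31), so |d_n| = d_n and the supremum is the limit 31, which is not attained by any individual d_n. Hence ||M|| = 31.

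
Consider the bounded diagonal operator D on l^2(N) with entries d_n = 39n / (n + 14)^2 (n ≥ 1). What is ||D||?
||D|| = 39/56 (attained at n = 14)

For D diagonal, ||D|| = sup_n |d_n|. Treat f(x) = 39x / (x + 14)^2 for real x > 0. By the quotient rule, f'(x) = 39(14 - x)/(x + 14)^3, which is positive for x < 14 and negative for x > 14. So f has a unique maximum at x = 14, and since 14 is a positive integer, the supremum over n ≥ 1 is attained at n = 14: d_14 = 39·14/(14 + 14)^2 = 39·14/784 = 39/56. Hence ||D|| = 39/56.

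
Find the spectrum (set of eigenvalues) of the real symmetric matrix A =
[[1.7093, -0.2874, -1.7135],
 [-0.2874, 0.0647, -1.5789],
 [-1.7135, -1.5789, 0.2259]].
sigma(A) ≈ {-2, 1, 3}

A is real symmetric, so its spectrum consists of real eigenvalues. Expanding the characteristic polynomial of the displayed matrix gives
  det(λ I - A) = p(λ) = λ^3 + (-2)λ^2 + (-5)λ + (6).
Solving p(λ) = 0 yields eigenvalues ≈ -2, 1, 3. (A is shown rounded to 4 decimals, so these recover the underlying integer eigenvalues to within that precision.)
Verification: the trace of A = 2 equals the sum of eigenvalues 2, and det(A) ≈ -5.9999 matches the eigenvalue product -6.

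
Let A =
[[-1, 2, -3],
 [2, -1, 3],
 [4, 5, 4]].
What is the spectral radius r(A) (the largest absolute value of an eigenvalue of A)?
r(A) = (1 + sqrt(61))/2 ≈ 4.4051

The eigenvalues of A are the roots of its characteristic polynomial. With M = A (coefficients from the trace, the sum of principal 2x2 minors, and det A):
  p(λ) = det(λ I - M) = λ^3 - 2λ^2 - 14λ + 15.
By the rational root theorem any rational root is an integer divisor of 15. Testing λ = 1: p(1) = 1 - 2 - 14 + 15 = 0, so λ = 1 is a root. Dividing out (λ - 1) leaves p(λ) = (λ - 1)(λ^2 - λ - 15). For λ^2 - λ - 15 the discriminant is 61. It is nonnegative but not a perfect square, so the roots are real and irrational: λ = (1 ± sqrt(61))/2 ≈ 4.4051, -3.4051.
Thus the eigenvalues (to 4 decimals) are 4.4051 (modulus 4.4051); -3.4051 (modulus 3.4051); 1 (modulus 1). The spectral radius is the largest modulus: r(A) = (1 + sqrt(61))/2 ≈ 4.4051. (Cross-check: r(A) ≤ ||A||_2 ≈ 7.9788; equality holds whenever A is normal, though it can also hold for some non-normal A.)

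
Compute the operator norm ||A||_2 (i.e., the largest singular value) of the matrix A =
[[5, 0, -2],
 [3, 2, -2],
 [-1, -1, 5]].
||A||_2 ≈ 7.5797 (= sqrt(largest eigenvalue of A^T A))

||A||_2 = sigma_max(A) = sqrt(lambda_max(A^T A)). Form the symmetric matrix M = A^T A =
[[35, 7, -21],
 [7, 5, -9],
 [-21, -9, 33]].
Its characteristic polynomial (trace, sum of principal 2x2 minors, determinant of M give the coefficients) is
  p(λ) = det(λ I - M) = λ^3 - 73λ^2 + 924λ - 1764.
No integer candidate from the rational root theorem (±divisors of 1764) is a root, so the roots are irrational. The cubic discriminant is Δ = 707032368 > 0, so there are three distinct real roots. p(2) = -200 and p(3) = 378 have opposite signs, so a root lies in (2, 3); Newton's method refines it to λ ≈ 2.3212. p(13) = 108 and p(14) = -392 have opposite signs, so a root lies in (13, 14); Newton's method refines it to λ ≈ 13.2275. p(57) = -1080 and p(58) = 1368 have opposite signs, so a root lies in (57, 58); Newton's method refines it to λ ≈ 57.4512. Check (Vieta): the three roots sum to 73, matching tr M = 73.
So the eigenvalues of A^T A are ≈ 2.3212, 13.2275, 57.4512 (all ≥ 0, as they must be for A^T A). The largest is λ_max ≈ 57.4512, hence ||A||_2 = sqrt(λ_max) ≈ 7.5797.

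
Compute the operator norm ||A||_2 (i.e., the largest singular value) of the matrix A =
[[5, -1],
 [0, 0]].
||A||_2 = sqrt(26) ≈ 5.099 (= sqrt(largest eigenvalue of A^T A))

||A||_2 = sigma_max(A) = sqrt(lambda_max(A^T A)). Form the symmetric matrix M = A^T A =
[[25, -5],
 [-5, 1]].
Its characteristic polynomial (trace, determinant of M give the coefficients) is
  p(λ) = det(λ I - M) = λ^2 - 26λ.
For λ^2 - 26λ the discriminant is 676. It is a perfect square (26^2), so the roots are rational: λ = (26 ± 26)/2 = 26, 0.
So the eigenvalues of A^T A are ≈ 0, 26 (all ≥ 0, as they must be for A^T A). The largest is λ_max = 26, hence ||A||_2 = sqrt(λ_max) = sqrt(26) ≈ 5.099.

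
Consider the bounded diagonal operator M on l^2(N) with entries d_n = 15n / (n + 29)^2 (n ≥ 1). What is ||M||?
||M|| = 15/116 (attained at n = 29)

For M diagonal, ||M|| = sup_n |d_n|. Treat f(x) = 15x / (x + 29)^2 for real x > 0. By the quotient rule, f'(x) = 15(29 - x)/(x + 29)^3, which is positive for x < 29 and negative for x > 29. So f has a unique maximum at x = 29, and since 29 is a positive integer, the supremum over n ≥ 1 is attained at n = 29: d_29 = 15·29/(29 + 29)^2 = 15·29/3364 = 15/116. Hence ||M|| = 15/116.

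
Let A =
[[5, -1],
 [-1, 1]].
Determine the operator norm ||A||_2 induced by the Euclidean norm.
||A||_2 = sqrt((28 + sqrt(720))/2) ≈ 5.2361 (= sqrt(largest eigenvalue of A^T A))

||A||_2 = sigma_max(A) = sqrt(lambda_max(A^T A)). Form the symmetric matrix M = A^T A =
[[26, -6],
 [-6, 2]].
Its characteristic polynomial (trace, determinant of M give the coefficients) is
  p(λ) = det(λ I - M) = λ^2 - 28λ + 16.
For λ^2 - 28λ + 16 the discriminant is 720. It is nonnegative but not a perfect square, so the roots are real and irrational: λ = (28 ± sqrt(720))/2 ≈ 27.4164, 0.5836.
So the eigenvalues of A^T A are ≈ 0.5836, 27.4164 (all ≥ 0, as they must be for A^T A). The largest is λ_max = (28 + sqrt(720))/2 ≈ 27.4164, hence ||A||_2 = sqrt(λ_max) = sqrt((28 + sqrt(720))/2) ≈ 5.2361.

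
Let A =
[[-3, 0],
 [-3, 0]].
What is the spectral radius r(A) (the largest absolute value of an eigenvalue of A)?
r(A) = 3

The eigenvalues of A are the roots of its characteristic polynomial. With M = A (coefficients from the trace and determinant):
  p(λ) = det(λ I - M) = λ^2 + 3λ.
For λ^2 + 3λ the discriminant is 9. It is a perfect square (3^2), so the roots are rational: λ = (-3 ± 3)/2 = 0, -3.
Thus the eigenvalues (to 4 decimals) are 0 (modulus 0); -3 (modulus 3). The spectral radius is the largest modulus: r(A) = 3. (Cross-check: r(A) ≤ ||A||_2 ≈ 4.2426; equality holds whenever A is normal, though it can also hold for some non-normal A.)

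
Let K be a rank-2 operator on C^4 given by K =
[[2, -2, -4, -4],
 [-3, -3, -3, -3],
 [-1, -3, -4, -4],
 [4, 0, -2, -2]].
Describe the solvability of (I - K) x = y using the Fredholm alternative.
(I - K) is invertible (det(I - K) = 5 ≠ 0), so for every y in C^4 the equation (I - K) x = y has a unique solution.

K has rank 2 and factors as K = U V^T = u1 v1^T + u2 v2^T with u1 = (2, 0, 1, 2), v1 = (1, -1, -2, -2), u2 = (0, 3, 2, -2), v2 = (-1, -1, -1, -1) (multiplying out reproduces the displayed K). The nonzero eigenvalues of U V^T coincide with those of the 2 x 2 matrix G = V^T U = [[v1·u1, v1·u2], [v2·u1, v2·u2]] = [[-4, -3], [-5, -3]], and by the Sylvester determinant identity det(I_4 - U V^T) = det(I_2 - V^T U) = det([[5, 3], [5, 4]]) = (5)(4) - (3)(5) = 5. (Direct check: I - K =
[[-1, 2, 4, 4],
 [3, 4, 3, 3],
 [1, 3, 5, 4],
 [-4, 0, 2, 3]]
has determinant 5.) The finite-dimensional Fredholm alternative says: either (I - K) is invertible, or ker(I - K) ≠ {0} and then range(I - K) = ker((I - K)^*)^⊥, with dim ker(I - K) = dim ker((I - K)^*). Since det(I - K) ≠ 0, 1 is not an eigenvalue of K and ker(I - K) = {0}, so we are in the first case: for every y there is a unique x = (I - K)^(-1) y. (Explicitly, by the Woodbury identity, (I - U V^T)^(-1) = I + U (I_2 - G)^(-1) V^T.)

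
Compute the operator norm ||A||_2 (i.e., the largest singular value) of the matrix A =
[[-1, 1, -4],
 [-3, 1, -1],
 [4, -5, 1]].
||A||_2 ≈ 7.5009 (= sqrt(largest eigenvalue of A^T A))

||A||_2 = sigma_max(A) = sqrt(lambda_max(A^T A)). Form the symmetric matrix M = A^T A =
[[26, -24, 11],
 [-24, 27, -10],
 [11, -10, 18]].
Its characteristic polynomial (trace, sum of principal 2x2 minors, determinant of M give the coefficients) is
  p(λ) = det(λ I - M) = λ^3 - 71λ^2 + 859λ - 1681.
No integer candidate from the rational root theorem (±divisors of 1681) is a root, so the roots are irrational. The cubic discriminant is Δ = 546815056 > 0, so there are three distinct real roots. p(2) = -239 and p(3) = 284 have opposite signs, so a root lies in (2, 3); Newton's method refines it to λ ≈ 2.4272. p(12) = 131 and p(13) = -316 have opposite signs, so a root lies in (12, 13); Newton's method refines it to λ ≈ 12.3092. p(56) = -617 and p(57) = 1796 have opposite signs, so a root lies in (56, 57); Newton's method refines it to λ ≈ 56.2636. Check (Vieta): the three roots sum to 71, matching tr M = 71.
So the eigenvalues of A^T A are ≈ 2.4272, 12.3092, 56.2636 (all ≥ 0, as they must be for A^T A). The largest is λ_max ≈ 56.2636, hence ||A||_2 = sqrt(λ_max) ≈ 7.5009.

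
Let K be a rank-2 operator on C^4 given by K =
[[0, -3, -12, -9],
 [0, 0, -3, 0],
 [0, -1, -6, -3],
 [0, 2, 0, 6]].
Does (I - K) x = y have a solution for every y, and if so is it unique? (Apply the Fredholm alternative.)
(I - K) is invertible (det(I - K) = -38 ≠ 0), so for every y in C^4 the equation (I - K) x = y has a unique solution.

K has rank 2 and factors as K = U V^T = u1 v1^T + u2 v2^T with u1 = (-3, 0, -1, 2), v1 = (0, 1, 3, 3), u2 = (-1, -1, -1, -2), v2 = (0, 0, 3, 0) (multiplying out reproduces the displayed K). The nonzero eigenvalues of U V^T coincide with those of the 2 x 2 matrix G = V^T U = [[v1·u1, v1·u2], [v2·u1, v2·u2]] = [[3, -10], [-3, -3]], and by the Sylvester determinant identity det(I_4 - U V^T) = det(I_2 - V^T U) = det([[-2, 10], [3, 4]]) = (-2)(4) - (10)(3) = -38. (Direct check: I - K =
[[1, 3, 12, 9],
 [0, 1, 3, 0],
 [0, 1, 7, 3],
 [0, -2, 0, -5]]
has determinant -38.) The finite-dimensional Fredholm alternative says: either (I - K) is invertible, or ker(I - K) ≠ {0} and then range(I - K) = ker((I - K)^*)^⊥, with dim ker(I - K) = dim ker((I - K)^*). Since det(I - K) ≠ 0, 1 is not an eigenvalue of K and ker(I - K) = {0}, so we are in the first case: for every y there is a unique x = (I - K)^(-1) y. (Explicitly, by the Woodbury identity, (I - U V^T)^(-1) = I + U (I_2 - G)^(-1) V^T.)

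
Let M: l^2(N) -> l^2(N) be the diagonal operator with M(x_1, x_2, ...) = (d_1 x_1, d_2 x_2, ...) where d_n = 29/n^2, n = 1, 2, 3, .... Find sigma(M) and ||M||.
sigma(M) = {29/n^2 : n ≥ 1} ∪ {0}; ||M|| = 29

A bounded diagonal operator on l^2 with diagonal entries d_n has spectrum equal to the closure of {d_n : n ≥ 1}: every d_n is an eigenvalue (with eigenvector e_n), so {d_n} ⊂ sigma(M); the spectrum is closed, so its closure is too; and for lambda not in the closure, (M - lambda I) has bounded inverse (the diagonal entries 1/(d_n - lambda) are bounded). For our sequence d_n = 29/n^2, n = 1, 2, 3, ...:
  - {d_n} = {29/n^2 : n ≥ 1}; the only limit point is 0
  - closure = {29/n^2 : n ≥ 1} ∪ {0}
For the norm: a diagonal operator has ||M|| = sup_n |d_n|. Here d_n = 29/n^2 is positive and decreasing, so sup_n |d_n| = d_1 = 29. So ||M|| = 29.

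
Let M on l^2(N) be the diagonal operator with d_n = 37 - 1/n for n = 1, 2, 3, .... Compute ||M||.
||M|| = 37

For a diagonal operator on l^2 with entries d_n, ||M|| = sup_n |d_n|. Here d_1 = 36, d_2 = 73/2, ..., and d_n = 37 - 1/n increases monotonically toward 37. All terms lie in [36, 37), so |d_n| = d_n and the supremum is the limit 37, which is not attained by any individual d_n. Hence ||M|| = 37.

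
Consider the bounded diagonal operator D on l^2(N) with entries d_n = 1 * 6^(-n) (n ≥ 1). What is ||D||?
||D|| = 1/6 (attained at n = 1)

For D diagonal, ||D|| = sup_n |d_n|. The sequence d_n = 1 * 6^(-n) is positive and strictly decreasing (ratio 6^(-1) < 1), so the supremum is d_1 = 1/6. Hence ||D|| = 1/6.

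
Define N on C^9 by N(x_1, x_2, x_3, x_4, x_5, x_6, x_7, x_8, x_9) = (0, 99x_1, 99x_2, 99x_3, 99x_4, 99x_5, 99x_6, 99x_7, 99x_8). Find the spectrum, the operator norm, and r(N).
sigma(N) = {0}; ||N|| = 99; r(N) = 0. (N is nilpotent with N^9 = 0.)

On C^9, N is a strictly lower-triangular matrix with 99 on the subdiagonal and zeros elsewhere, so its characteristic polynomial is lambda^9 and every eigenvalue is 0: sigma(N) = {0}. For the operator norm, N e_i = 99e_{i+1} for i = 1, ..., 8 and N e_9 = 0, so the singular values of N are 99 (with multiplicity 8) and 0; hence ||N|| = 99. The spectral radius r(N) = max|lambda| = 0. Note ||N|| > r(N) — characteristic of non-normal nilpotent operators. Indeed N^9 = 0.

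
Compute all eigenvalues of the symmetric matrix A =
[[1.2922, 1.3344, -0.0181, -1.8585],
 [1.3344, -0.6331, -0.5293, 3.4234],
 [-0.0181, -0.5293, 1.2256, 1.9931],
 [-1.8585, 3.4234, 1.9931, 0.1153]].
sigma(A) ≈ {-5, 1, 2, 4}

A is real symmetric, so its spectrum consists of real eigenvalues. Expanding the characteristic polynomial of the displayed matrix gives
  det(λ I - A) = p(λ) = λ^4 + (-2)λ^3 + (-21)λ^2 + (62.0015)λ + (-40.0019).
Solving p(λ) = 0 yields eigenvalues ≈ -5, 1, 2, 4. (A is shown rounded to 4 decimals, so these recover the underlying integer eigenvalues to within that precision.)
Verification: the trace of A = 2 equals the sum of eigenvalues 2, and det(A) ≈ -40.0019 matches the eigenvalue product -40.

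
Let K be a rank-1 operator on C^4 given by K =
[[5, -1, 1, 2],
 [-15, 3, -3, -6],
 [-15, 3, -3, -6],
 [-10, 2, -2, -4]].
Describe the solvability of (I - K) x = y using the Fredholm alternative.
(I - K) is singular (det(I - K) = 0, i.e. 1 ∈ sigma(K)). (I - K) x = y is solvable iff y ⊥ ker((I - K)^*) = span{(5, -1, 1, 2)}, i.e. iff 5y_1 - y_2 + y_3 + 2y_4 = 0. When solvable, the solutions are x = y + c·(1, -3, -3, -2), c arbitrary (ker(I - K) = span{(1, -3, -3, -2)}, dimension 1).

K has rank 1, so it is an outer product K = u v^T: every row of K is a multiple of one row vector. Reading off the entries, u = (1, -3, -3, -2) and v = (5, -1, 1, 2) (row i of K equals u_i·v^T). A rank-one matrix u v^T satisfies K u = u (v·u) and kills the (3)-dimensional subspace v^⊥, so its characteristic polynomial is lambda^3 (lambda - v·u) with v·u = tr K = 1. Hence the eigenvalues of I - K are 1 (multiplicity 3) and 1 - (1) = 0, so det(I - K) = 0. (Direct check: I - K =
[[-4, 1, -1, -2],
 [15, -2, 3, 6],
 [15, -3, 4, 6],
 [10, -2, 2, 5]]
has determinant 0.) So 1 is an eigenvalue of K and (I - K) is not invertible. The finite-dimensional Fredholm alternative says: either (I - K) is invertible, or ker(I - K) ≠ {0} and then range(I - K) = ker((I - K)^*)^⊥, with dim ker(I - K) = dim ker((I - K)^*). We are in the second case, so we need both kernels. Kernel of I - K: (I - K) u = u - u (v·u) = u - u = 0, so ker(I - K) = span{u} = span{(1, -3, -3, -2)} (it is exactly 1-dimensional because rank(I - K) = 3). Kernel of the adjoint: K is real, so (I - K)^* = I - K^T = I - v u^T, and (I - v u^T) v = v - v (u·v) = 0; hence ker((I - K)^*) = span{v} = span{(5, -1, 1, 2)}. Therefore (I - K) x = y is solvable iff <y, v> = 0, i.e. iff 5y_1 - y_2 + y_3 + 2y_4 = 0. When this holds, K y = u (v·y) = 0, so (I - K) y = y and x = y is a particular solution; the full solution set is the line x = y + c·u = y + c·(1, -3, -3, -2), c ∈ C.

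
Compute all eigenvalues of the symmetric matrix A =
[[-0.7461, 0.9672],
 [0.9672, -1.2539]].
sigma(A) ≈ {-2, 0}

A is real symmetric, so its spectrum consists of real eigenvalues. Expanding the characteristic polynomial of the displayed matrix gives
  det(λ I - A) = p(λ) = λ^2 + (2)λ + (0).
Solving p(λ) = 0 yields eigenvalues ≈ -2, 0. (A is shown rounded to 4 decimals, so these recover the underlying integer eigenvalues to within that precision.)
Verification: the trace of A = -2 equals the sum of eigenvalues -2, and det(A) ≈ 0.0001 matches the eigenvalue product 0.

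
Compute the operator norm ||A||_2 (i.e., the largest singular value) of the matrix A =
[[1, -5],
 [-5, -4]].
||A||_2 = sqrt((67 + sqrt(1125))/2) ≈ 7.0902 (= sqrt(largest eigenvalue of A^T A))

||A||_2 = sigma_max(A) = sqrt(lambda_max(A^T A)). Form the symmetric matrix M = A^T A =
[[26, 15],
 [15, 41]].
Its characteristic polynomial (trace, determinant of M give the coefficients) is
  p(λ) = det(λ I - M) = λ^2 - 67λ + 841.
For λ^2 - 67λ + 841 the discriminant is 1125. It is nonnegative but not a perfect square, so the roots are real and irrational: λ = (67 ± sqrt(1125))/2 ≈ 50.2705, 16.7295.
So the eigenvalues of A^T A are ≈ 16.7295, 50.2705 (all ≥ 0, as they must be for A^T A). The largest is λ_max = (67 + sqrt(1125))/2 ≈ 50.2705, hence ||A||_2 = sqrt(λ_max) = sqrt((67 + sqrt(1125))/2) ≈ 7.0902.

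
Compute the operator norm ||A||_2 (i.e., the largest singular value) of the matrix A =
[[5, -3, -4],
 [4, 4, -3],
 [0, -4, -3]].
||A||_2 ≈ 8.456 (= sqrt(largest eigenvalue of A^T A))

||A||_2 = sigma_max(A) = sqrt(lambda_max(A^T A)). Form the symmetric matrix M = A^T A =
[[41, 1, -32],
 [1, 41, 12],
 [-32, 12, 34]].
Its characteristic polynomial (trace, sum of principal 2x2 minors, determinant of M give the coefficients) is
  p(λ) = det(λ I - M) = λ^3 - 116λ^2 + 3300λ - 8464.
No integer candidate from the rational root theorem (±divisors of 8464) is a root, so the roots are irrational. The cubic discriminant is Δ = 6328229632 > 0, so there are three distinct real roots. p(2) = -2320 and p(3) = 419 have opposite signs, so a root lies in (2, 3); Newton's method refines it to λ ≈ 2.8418. p(41) = 761 and p(42) = -400 have opposite signs, so a root lies in (41, 42); Newton's method refines it to λ ≈ 41.6538. p(71) = -1009 and p(72) = 1040 have opposite signs, so a root lies in (71, 72); Newton's method refines it to λ ≈ 71.5045. Check (Vieta): the three roots sum to 116, matching tr M = 116.
So the eigenvalues of A^T A are ≈ 2.8418, 41.6538, 71.5045 (all ≥ 0, as they must be for A^T A). The largest is λ_max ≈ 71.5045, hence ||A||_2 = sqrt(λ_max) ≈ 8.456.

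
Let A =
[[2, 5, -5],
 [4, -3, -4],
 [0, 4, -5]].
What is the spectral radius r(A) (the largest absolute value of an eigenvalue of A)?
r(A) ≈ 5.0166

The eigenvalues of A are the roots of its characteristic polynomial. With M = A (coefficients from the trace, the sum of principal 2x2 minors, and det A):
  p(λ) = det(λ I - M) = λ^3 + 6λ^2 - 5λ - 82.
No integer candidate from the rational root theorem (±divisors of 82) is a root, so the roots are irrational. The cubic discriminant is Δ = -65020 < 0, so there is one real root and a complex-conjugate pair. p(3) = -16 and p(4) = 58 have opposite signs, so a root lies in (3, 4); Newton's method refines it to λ ≈ 3.2583. Dividing out (λ - (3.2583)) leaves approximately λ^2 + 9.2583λ + 25.1664. For λ^2 + 9.2583λ + 25.1664 the discriminant is -14.9494. It is negative, so the remaining roots are the complex-conjugate pair λ ≈ -4.6292 ± 1.9332i. Their product equals the constant term, so |λ|^2 ≈ 25.1664 and |λ| ≈ 5.0166.
Thus the eigenvalues (to 4 decimals) are 3.2583 (modulus 3.2583); -4.6292 ± 1.9332i (modulus 5.0166). The spectral radius is the largest modulus: r(A) ≈ 5.0166. (Cross-check: r(A) ≤ ||A||_2 ≈ 9.85; equality holds whenever A is normal, though it can also hold for some non-normal A.)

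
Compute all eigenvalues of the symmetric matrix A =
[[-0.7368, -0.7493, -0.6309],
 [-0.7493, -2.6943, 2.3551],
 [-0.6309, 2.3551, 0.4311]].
sigma(A) ≈ {-4, -1, 2}

A is real symmetric, so its spectrum consists of real eigenvalues. Expanding the characteristic polynomial of the displayed matrix gives
  det(λ I - A) = p(λ) = λ^3 + (3)λ^2 + (-6)λ + (-8).
Solving p(λ) = 0 yields eigenvalues ≈ -4, -1, 2. (A is shown rounded to 4 decimals, so these recover the underlying integer eigenvalues to within that precision.)
Verification: the trace of A = -3 equals the sum of eigenvalues -3, and det(A) ≈ 7.9995 matches the eigenvalue product 8.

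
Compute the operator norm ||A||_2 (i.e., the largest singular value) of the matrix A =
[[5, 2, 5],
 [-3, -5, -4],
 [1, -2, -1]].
||A||_2 ≈ 9.9117 (= sqrt(largest eigenvalue of A^T A))

||A||_2 = sigma_max(A) = sqrt(lambda_max(A^T A)). Form the symmetric matrix M = A^T A =
[[35, 23, 36],
 [23, 33, 32],
 [36, 32, 42]].
Its characteristic polynomial (trace, sum of principal 2x2 minors, determinant of M give the coefficients) is
  p(λ) = det(λ I - M) = λ^3 - 110λ^2 + 1162λ - 676.
No integer candidate from the rational root theorem (±divisors of 676) is a root, so the roots are irrational. The cubic discriminant is Δ = 8005969696 > 0, so there are three distinct real roots. p(0) = -676 and p(1) = 377 have opposite signs, so a root lies in (0, 1); Newton's method refines it to λ ≈ 0.6177. p(11) = 127 and p(12) = -844 have opposite signs, so a root lies in (11, 12); Newton's method refines it to λ ≈ 11.1402. p(98) = -2048 and p(99) = 6551 have opposite signs, so a root lies in (98, 99); Newton's method refines it to λ ≈ 98.2421. Check (Vieta): the three roots sum to 110, matching tr M = 110.
So the eigenvalues of A^T A are ≈ 0.6177, 11.1402, 98.2421 (all ≥ 0, as they must be for A^T A). The largest is λ_max ≈ 98.2421, hence ||A||_2 = sqrt(λ_max) ≈ 9.9117.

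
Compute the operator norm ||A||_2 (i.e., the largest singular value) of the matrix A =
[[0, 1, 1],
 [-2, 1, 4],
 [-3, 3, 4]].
||A||_2 ≈ 7.3981 (= sqrt(largest eigenvalue of A^T A))

||A||_2 = sigma_max(A) = sqrt(lambda_max(A^T A)). Form the symmetric matrix M = A^T A =
[[13, -11, -20],
 [-11, 11, 17],
 [-20, 17, 33]].
Its characteristic polynomial (trace, sum of principal 2x2 minors, determinant of M give the coefficients) is
  p(λ) = det(λ I - M) = λ^3 - 57λ^2 + 125λ - 49.
No integer candidate from the rational root theorem (±divisors of 49) is a root, so the roots are irrational. The cubic discriminant is Δ = 12874720 > 0, so there are three distinct real roots. p(0) = -49 and p(1) = 20 have opposite signs, so a root lies in (0, 1); Newton's method refines it to λ ≈ 0.5092. p(1) = 20 and p(2) = -19 have opposite signs, so a root lies in (1, 2); Newton's method refines it to λ ≈ 1.7583. p(54) = -2047 and p(55) = 776 have opposite signs, so a root lies in (54, 55); Newton's method refines it to λ ≈ 54.7325. Check (Vieta): the three roots sum to 57, matching tr M = 57.
So the eigenvalues of A^T A are ≈ 0.5092, 1.7583, 54.7325 (all ≥ 0, as they must be for A^T A). The largest is λ_max ≈ 54.7325, hence ||A||_2 = sqrt(λ_max) ≈ 7.3981.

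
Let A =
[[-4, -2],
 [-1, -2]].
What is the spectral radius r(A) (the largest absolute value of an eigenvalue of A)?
r(A) = (6 + sqrt(12))/2 ≈ 4.7321

The eigenvalues of A are the roots of its characteristic polynomial. With M = A (coefficients from the trace and determinant):
  p(λ) = det(λ I - M) = λ^2 + 6λ + 6.
For λ^2 + 6λ + 6 the discriminant is 12. It is nonnegative but not a perfect square, so the roots are real and irrational: λ = (-6 ± sqrt(12))/2 ≈ -1.2679, -4.7321.
Thus the eigenvalues (to 4 decimals) are -1.2679 (modulus 1.2679); -4.7321 (modulus 4.7321). The spectral radius is the largest modulus: r(A) = (6 + sqrt(12))/2 ≈ 4.7321. (Cross-check: r(A) ≤ ||A||_2 ≈ 4.8442; equality holds whenever A is normal, though it can also hold for some non-normal A.)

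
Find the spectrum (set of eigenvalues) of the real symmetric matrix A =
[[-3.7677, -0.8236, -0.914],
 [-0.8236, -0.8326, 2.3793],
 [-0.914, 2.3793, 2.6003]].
sigma(A) ≈ {-4, -2, 4}

A is real symmetric, so its spectrum consists of real eigenvalues. Expanding the characteristic polynomial of the displayed matrix gives
  det(λ I - A) = p(λ) = λ^3 + (2)λ^2 + (-16)λ + (-32).
Solving p(λ) = 0 yields eigenvalues ≈ -4, -2, 4. (A is shown rounded to 4 decimals, so these recover the underlying integer eigenvalues to within that precision.)
Verification: the trace of A = -2 equals the sum of eigenvalues -2, and det(A) ≈ 32.0002 matches the eigenvalue product 32.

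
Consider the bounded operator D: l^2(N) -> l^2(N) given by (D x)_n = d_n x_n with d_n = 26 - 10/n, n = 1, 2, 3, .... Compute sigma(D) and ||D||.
sigma(D) = {26 - 10/n : n ≥ 1} ∪ {26}; ||D|| = 26

A bounded diagonal operator on l^2 with diagonal entries d_n has spectrum equal to the closure of {d_n : n ≥ 1}: every d_n is an eigenvalue (with eigenvector e_n), so {d_n} ⊂ sigma(D); the spectrum is closed, so its closure is too; and for lambda not in the closure, (D - lambda I) has bounded inverse (the diagonal entries 1/(d_n - lambda) are bounded). For our sequence d_n = 26 - 10/n, n = 1, 2, 3, ...:
  - {d_n} = {26 - 10/n : n ≥ 1}; the only limit point is 26
  - closure = {26 - 10/n : n ≥ 1} ∪ {26}
For the norm: a diagonal operator has ||D|| = sup_n |d_n|. Here d_n = 26 - 10/n increases monotonically from d_1 = 16 toward 26, with all terms in [16, 26); so sup_n |d_n| = 26 (the supremum is the limit, not attained). So ||D|| = 26.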